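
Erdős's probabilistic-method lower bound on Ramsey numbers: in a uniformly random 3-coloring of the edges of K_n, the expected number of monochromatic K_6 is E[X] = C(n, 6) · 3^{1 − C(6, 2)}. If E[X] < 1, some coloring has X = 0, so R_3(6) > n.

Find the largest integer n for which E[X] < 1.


We need C(n, 6) · 3^{1 − 15} < 1, i.e. C(n, 6) < 3^{15 − 1} = 4782969.
Check values of n near the boundary:
  n = 37: C(37, 6) = 2324784; 2324784 < 4782969? YES
  n = 38: C(38, 6) = 2760681; 2760681 < 4782969? YES
  n = 39: C(39, 6) = 3262623; 3262623 < 4782969? YES
  n = 40: C(40, 6) = 3838380; 3838380 < 4782969? YES
  n = 41: C(41, 6) = 4496388; 4496388 < 4782969? YES
  n = 42: C(42, 6) = 5245786; 5245786 < 4782969? NO
The largest n with C(n, 6) < 4782969 is n = 41 (where E[X] = 1498796/1594323 ≈ 0.940). Hence R_3(6) > 41, i.e. R_3(6) ≥ 42.

Largest n = 41; hence R_3(6) > 41.


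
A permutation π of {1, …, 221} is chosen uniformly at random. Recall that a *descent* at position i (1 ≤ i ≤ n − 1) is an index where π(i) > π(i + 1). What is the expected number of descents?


Write X = Σ X_I over i = 1, …, 220, with X_I the indicator of one descent.
There are 220 indicators.
For each fixed i, the pair (π(i), π(i+1)) is a uniformly random ordered pair of distinct values from {1, …, 221}; by symmetry P[π(i) > π(i+1)] = 1/2.
By linearity: E[X] = 220 · (1/2) = (221 − 1) · (1/2) = 110 ≈ 110.000000.

E[X] = 110 = 110.000000.


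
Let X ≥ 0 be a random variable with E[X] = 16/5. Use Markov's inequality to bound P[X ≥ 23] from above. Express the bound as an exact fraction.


μ = E[X] = 16/5, a = 23.
Markov: P[X ≥ 23] ≤ μ/a = (16/5)/23 = 16/115.
Numerically: ≈ 0.1391.
(Since a = 23 > μ = 3.2000, the bound 16/115 is < 1 and informative.)

P[X ≥ 23] ≤ 16/115 ≈ 0.1391.


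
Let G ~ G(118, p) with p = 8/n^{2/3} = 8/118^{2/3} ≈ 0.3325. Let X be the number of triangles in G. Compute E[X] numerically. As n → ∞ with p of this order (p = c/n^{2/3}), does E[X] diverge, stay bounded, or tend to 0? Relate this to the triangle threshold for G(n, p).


Number of potential triangles: C(118, 3) = 266916.
Each occurs with probability p³ ≈ (0.3325)³ ≈ 3.677104e-02.
By linearity: E[X] = C(118, 3)·p³ ≈ 266916 · 3.677104e-02 ≈ 9814.7797.
Since α = 2/3 < 1, p = c/n^{2/3} ≫ 1/n is above the triangle threshold p ~ 1/n. Asymptotically E[X] ~ (c³/6)·n^{3(1−α)} = (8³/6)·n^{1} → ∞; triangles are abundant w.h.p.

E[X] ≈ 9814.7797; in regime p = Θ(1/n^{2/3}) E[X] diverges (above the triangle threshold p ~ 1/n).


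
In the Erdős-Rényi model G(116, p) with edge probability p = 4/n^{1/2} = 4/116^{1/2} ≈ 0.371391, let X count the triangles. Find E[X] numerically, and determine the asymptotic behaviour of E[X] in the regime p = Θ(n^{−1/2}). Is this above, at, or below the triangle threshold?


Number of potential triangles: C(116, 3) = 253460.
Each occurs with probability p³ ≈ (0.371391)³ ≈ 5.12263002e-02.
By linearity: E[X] = C(116, 3)·p³ ≈ 253460 · 5.12263002e-02 ≈ 12983.818045.
Since α = 1/2 < 1, p = c/n^{1/2} ≫ 1/n is above the triangle threshold p ~ 1/n. Asymptotically E[X] ~ (c³/6)·n^{3(1−α)} = (4³/6)·n^{1.5} → ∞; triangles are abundant w.h.p.

E[X] ≈ 12983.818045; in regime p = Θ(1/n^{1/2}) E[X] diverges (above the triangle threshold p ~ 1/n).


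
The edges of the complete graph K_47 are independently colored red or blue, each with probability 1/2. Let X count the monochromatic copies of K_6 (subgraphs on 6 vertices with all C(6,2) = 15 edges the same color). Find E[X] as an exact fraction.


Let X = Σ_S X_S over the C(47, 6) = 10737573 subsets S of size 6, where X_S = 1 if the K_6 on S is monochromatic.
For a fixed S, the K_6 on S has C(6, 2) = 15 edges. P[all 15 edges red] = (1/2)^15, and likewise for blue, so P[monochromatic] = 2·(1/2)^15 = 2^{1 − 15} = 1/16384.
By linearity of expectation: E[X] = C(47, 6) · 2^{1 − 15} = 10737573 · 1/16384 = 10737573/16384.
Numerically: E[X] ≈ 655.369446.

E[X] = C(47,6)·2^(1−C(6,2)) = 10737573/16384 ≈ 655.369446.


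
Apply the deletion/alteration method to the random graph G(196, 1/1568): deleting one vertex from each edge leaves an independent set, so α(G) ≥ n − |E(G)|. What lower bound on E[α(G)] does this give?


E[|E(G)|] = C(196, 2)·p = 19110 · (1/1568) = 195/16.
E[α(G)] ≥ n − E[|E(G)|] = 196 − 195/16 = 2941/16.
Numerically: ≈ 183.8125.
(This is only a lower bound; the true E[α(G)] may be larger.)

E[α(G)] ≥ 2941/16 ≈ 183.8125.


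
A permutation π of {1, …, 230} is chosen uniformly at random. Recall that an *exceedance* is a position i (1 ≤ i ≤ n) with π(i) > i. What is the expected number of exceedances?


Write X = Σ_{i=1}^{230} X_i, where X_i = 1_{π(i) > i}.
For each fixed i, π(i) is uniform over {1, …, 230} (marginal of a uniform permutation), so P[π(i) > i] = (n − i)/n. Summing: Σ_{i=1}^{230} (n − i)/n = (0 + 1 + … + 229)/230 = 230(230 − 1)/(2·230) = (230 − 1)/2.
Hence E[X] = Σ_{i=1}^{230} (230 − i)/230 = 229/2 ≈ 114.50000.

E[X] = 229/2 = 114.50000.


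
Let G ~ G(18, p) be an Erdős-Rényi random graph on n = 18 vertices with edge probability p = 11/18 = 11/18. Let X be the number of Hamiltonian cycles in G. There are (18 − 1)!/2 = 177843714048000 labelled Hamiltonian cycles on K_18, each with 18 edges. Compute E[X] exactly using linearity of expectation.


K_18 has (18 − 1)!/2 = 177843714048000 labelled Hamiltonian cycles.
For each such Hamiltonian cycle H, let X_H = 1 if all 18 edges of H are present in G. Then P[X_H = 1] = p^{18} = (11/18)^{18} = 5559917313492231481/39346408075296537575424.
By linearity: E[X] = Σ_H E[X_H] = 177843714048000 · p^{18} = 177843714048000 · 5559917313492231481/39346408075296537575424 = 82786473808235140223154875/3294258113514384.
Numerically: E[X] ≈ 2.51305e+10.

E[X] = 177843714048000 · (11/18)^{18} = 82786473808235140223154875/3294258113514384 ≈ 2.51305e+10.


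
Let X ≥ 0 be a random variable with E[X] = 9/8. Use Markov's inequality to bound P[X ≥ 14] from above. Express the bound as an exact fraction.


μ = E[X] = 9/8, a = 14.
Markov: P[X ≥ 14] ≤ μ/a = (9/8)/14 = 9/112.
Numerically: ≈ 0.0804.
(Since a = 14 > μ = 1.1250, the bound 9/112 is < 1 and informative.)

P[X ≥ 14] ≤ 9/112 ≈ 0.0804.


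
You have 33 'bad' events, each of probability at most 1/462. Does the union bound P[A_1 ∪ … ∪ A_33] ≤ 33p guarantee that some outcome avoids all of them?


Union bound: P[∪_{i=1}^{33} A_i] ≤ Σ_i P[A_i] ≤ 33·p = 33·(1/462) = 1/14.
Numerically: 1/14 ≈ 0.0714.
Is 1/14 < 1? YES.
Since P[∪ A_i] ≤ 1/14 < 1, the complement has P[∩ A_i^c] ≥ 1 − 1/14 = 13/14 > 0, so some outcome avoids every A_i.

33·p = 1/14 ≈ 0.0714; existence CERTIFIED by the union bound.


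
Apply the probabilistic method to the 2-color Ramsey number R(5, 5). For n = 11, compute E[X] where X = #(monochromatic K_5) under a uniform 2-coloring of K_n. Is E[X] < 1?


E[X] = C(11, 5) · 2^{1 − 10} = 462 · 2^{−9} = 462/512.
As a reduced fraction: E[X] = 231/256 ≈ 0.9023.
Is E[X] < 1? YES.
Since E[X] < 1, there exists a 2-coloring of K_{11} with no monochromatic K_5; hence R(5, 5) > 11.

E[X] = 231/256 ≈ 0.9023; E[X] < 1, so R(5, 5) > 11.


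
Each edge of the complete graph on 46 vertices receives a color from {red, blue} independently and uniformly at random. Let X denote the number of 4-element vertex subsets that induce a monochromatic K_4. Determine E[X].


Let X = Σ_S X_S over the C(46, 4) = 163185 subsets S of size 4, where X_S = 1 if the K_4 on S is monochromatic.
For a fixed S, the K_4 on S has C(4, 2) = 6 edges. P[all 6 edges red] = (1/2)^6, and likewise for blue, so P[monochromatic] = 2·(1/2)^6 = 2^{1 − 6} = 1/32.
By linearity: E[X] = C(46, 4) · 2^{1 − 6} = 163185 · 1/32 = 163185/32.
Numerically: E[X] ≈ 5099.531250.

E[X] = C(46,4)·2^(1−C(4,2)) = 163185/32 ≈ 5099.531250.


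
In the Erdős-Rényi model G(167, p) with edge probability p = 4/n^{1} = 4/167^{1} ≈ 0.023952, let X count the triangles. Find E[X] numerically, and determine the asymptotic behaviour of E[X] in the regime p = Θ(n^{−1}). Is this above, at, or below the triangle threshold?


Number of potential triangles: C(167, 3) = 762355.
Each occurs with probability p³ ≈ (0.023952)³ ≈ 1.3741387e-05.
By linearity: E[X] = C(167, 3)·p³ ≈ 762355 · 1.3741387e-05 ≈ 10.47581.
Here α = 1, so p = 4/n is exactly at the triangle threshold p ~ 1/n. Asymptotically E[X] → c³/6 = 4³/6 = 32/3 ≈ 10.66667, a bounded constant. In this regime the triangle count is asymptotically Poisson(c³/6).

E[X] ≈ 10.47581; in regime p = Θ(1/n^{1}) E[X] stays bounded (at the triangle threshold p ~ 1/n).


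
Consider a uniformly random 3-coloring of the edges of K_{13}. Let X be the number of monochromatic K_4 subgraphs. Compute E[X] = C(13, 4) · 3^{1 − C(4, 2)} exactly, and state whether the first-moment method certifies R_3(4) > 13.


E[X] = C(13, 4) · 3^{1 − 6} = 715 · 3^{−5} = 715/243.
As a reduced fraction: E[X] = 715/243 ≈ 2.9424.
Is E[X] < 1? NO.
Since E[X] ≥ 1, the first-moment bound is inconclusive at n = 13; it does NOT by itself certify R_3(4) > 13.

E[X] = 715/243 ≈ 2.9424; E[X] ≥ 1; first-moment method inconclusive here.


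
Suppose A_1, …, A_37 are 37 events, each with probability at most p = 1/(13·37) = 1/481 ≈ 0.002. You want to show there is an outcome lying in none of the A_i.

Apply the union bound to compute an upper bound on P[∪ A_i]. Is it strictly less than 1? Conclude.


Union bound: P[∪_{i=1}^{37} A_i] ≤ Σ_i P[A_i] ≤ 37·p = 37·(1/481) = 1/13.
Numerically: 1/13 ≈ 0.077.
Is 1/13 < 1? YES.
Since P[∪ A_i] ≤ 1/13 < 1, the complement has P[∩ A_i^c] ≥ 1 − 1/13 = 12/13 > 0, so some outcome avoids every A_i.

37·p = 1/13 ≈ 0.077; existence CERTIFIED by the union bound.


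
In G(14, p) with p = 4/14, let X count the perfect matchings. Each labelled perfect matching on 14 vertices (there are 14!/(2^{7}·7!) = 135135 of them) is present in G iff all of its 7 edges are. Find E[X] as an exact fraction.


K_14 has 14!/(2^{7}·7!) = 135135 labelled perfect matchings.
For each such perfect matching H, let X_H = 1 if all 7 edges of H are present in G. Then P[X_H = 1] = p^{7} = (2/7)^{7} = 128/823543.
By linearity: E[X] = Σ_H E[X_H] = 135135 · p^{7} = 135135 · 128/823543 = 2471040/117649.
Numerically: E[X] ≈ 21.003.

E[X] = 135135 · (2/7)^{7} = 2471040/117649 ≈ 21.003.


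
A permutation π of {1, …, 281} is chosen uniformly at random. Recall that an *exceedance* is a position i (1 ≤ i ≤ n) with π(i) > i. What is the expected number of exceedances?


Write X = Σ_{i=1}^{281} X_i, where X_i = 1_{π(i) > i}.
For each fixed i, π(i) is uniform over {1, …, 281} (marginal of a uniform permutation), so P[π(i) > i] = (n − i)/n. Summing: Σ_{i=1}^{281} (n − i)/n = (0 + 1 + … + 280)/281 = 281(281 − 1)/(2·281) = (281 − 1)/2.
Hence E[X] = Σ_{i=1}^{281} (281 − i)/281 = 140 ≈ 140.00000.

E[X] = 140 = 140.00000.


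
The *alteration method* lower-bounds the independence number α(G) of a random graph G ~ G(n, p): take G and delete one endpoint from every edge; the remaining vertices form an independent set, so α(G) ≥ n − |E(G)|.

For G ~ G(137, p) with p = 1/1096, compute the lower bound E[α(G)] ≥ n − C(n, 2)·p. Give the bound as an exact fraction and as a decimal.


E[|E(G)|] = C(137, 2)·p = 9316 · (1/1096) = 17/2.
E[α(G)] ≥ n − E[|E(G)|] = 137 − 17/2 = 257/2.
Numerically: ≈ 128.500.
(This is only a lower bound; the true E[α(G)] may be larger.)

E[α(G)] ≥ 257/2 ≈ 128.500.


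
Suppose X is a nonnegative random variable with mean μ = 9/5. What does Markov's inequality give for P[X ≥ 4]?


μ = E[X] = 9/5, a = 4.
Markov: P[X ≥ 4] ≤ μ/a = (9/5)/4 = 9/20.
Numerically: ≈ 0.45000.
(Since a = 4 > μ = 1.80000, the bound 9/20 is < 1 and informative.)

P[X ≥ 4] ≤ 9/20 ≈ 0.45000.


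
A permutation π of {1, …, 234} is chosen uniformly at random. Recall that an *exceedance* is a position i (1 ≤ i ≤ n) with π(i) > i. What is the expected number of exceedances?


Write X = Σ_{i=1}^{234} X_i, where X_i = 1_{π(i) > i}.
For each fixed i, π(i) is uniform over {1, …, 234} (marginal of a uniform permutation), so P[π(i) > i] = (n − i)/n. Summing: Σ_{i=1}^{234} (n − i)/n = (0 + 1 + … + 233)/234 = 234(234 − 1)/(2·234) = (234 − 1)/2.
Hence E[X] = Σ_{i=1}^{234} (234 − i)/234 = 233/2 ≈ 116.500000.

E[X] = 233/2 = 116.500000.


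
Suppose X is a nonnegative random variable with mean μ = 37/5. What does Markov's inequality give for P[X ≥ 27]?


μ = E[X] = 37/5, a = 27.
Markov: P[X ≥ 27] ≤ μ/a = (37/5)/27 = 37/135.
Numerically: ≈ 0.27407.
(Since a = 27 > μ = 7.40000, the bound 37/135 is < 1 and informative.)

P[X ≥ 27] ≤ 37/135 ≈ 0.27407.


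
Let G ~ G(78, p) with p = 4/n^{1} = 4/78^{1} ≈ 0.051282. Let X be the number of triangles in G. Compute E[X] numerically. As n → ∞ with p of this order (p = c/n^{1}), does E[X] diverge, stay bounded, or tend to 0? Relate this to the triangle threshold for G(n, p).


Number of potential triangles: C(78, 3) = 76076.
Each occurs with probability p³ ≈ (0.051282)³ ≈ 1.3486404e-04.
By linearity: E[X] = C(78, 3)·p³ ≈ 76076 · 1.3486404e-04 ≈ 10.25992.
Here α = 1, so p = 4/n is exactly at the triangle threshold p ~ 1/n. Asymptotically E[X] → c³/6 = 4³/6 = 32/3 ≈ 10.66667, a bounded constant. In this regime the triangle count is asymptotically Poisson(c³/6).

E[X] ≈ 10.25992; in regime p = Θ(1/n^{1}) E[X] stays bounded (at the triangle threshold p ~ 1/n).


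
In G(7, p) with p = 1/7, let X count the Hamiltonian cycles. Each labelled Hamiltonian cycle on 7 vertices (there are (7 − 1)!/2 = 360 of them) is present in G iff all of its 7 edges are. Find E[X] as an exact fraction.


K_7 has (7 − 1)!/2 = 360 labelled Hamiltonian cycles.
For each such Hamiltonian cycle H, let X_H = 1 if all 7 edges of H are present in G. Then P[X_H = 1] = p^{7} = (1/7)^{7} = 1/823543.
By linearity of expectation: E[X] = Σ_H E[X_H] = 360 · p^{7} = 360 · 1/823543 = 360/823543.
Numerically: E[X] ≈ 0.00043714.

E[X] = 360 · (1/7)^{7} = 360/823543 ≈ 0.00043714.


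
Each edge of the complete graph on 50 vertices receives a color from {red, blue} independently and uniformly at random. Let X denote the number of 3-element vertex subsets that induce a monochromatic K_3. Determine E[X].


Let X = Σ_S X_S over the C(50, 3) = 19600 subsets S of size 3, where X_S = 1 if the K_3 on S is monochromatic.
For a fixed S, the K_3 on S has C(3, 2) = 3 edges. P[all 3 edges red] = (1/2)^3, and likewise for blue, so P[monochromatic] = 2·(1/2)^3 = 2^{1 − 3} = 1/4.
By linearity of expectation: E[X] = C(50, 3) · 2^{1 − 3} = 19600 · 1/4 = 4900.
Numerically: E[X] ≈ 4900.00000.

E[X] = C(50,3)·2^(1−C(3,2)) = 4900 ≈ 4900.00000.


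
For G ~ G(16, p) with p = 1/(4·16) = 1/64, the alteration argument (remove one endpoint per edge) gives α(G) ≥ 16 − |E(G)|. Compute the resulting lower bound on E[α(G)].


E[|E(G)|] = C(16, 2)·p = 120 · (1/64) = 15/8.
E[α(G)] ≥ n − E[|E(G)|] = 16 − 15/8 = 113/8.
Numerically: ≈ 14.1250.
(This is only a lower bound; the true E[α(G)] may be larger.)

E[α(G)] ≥ 113/8 ≈ 14.1250.


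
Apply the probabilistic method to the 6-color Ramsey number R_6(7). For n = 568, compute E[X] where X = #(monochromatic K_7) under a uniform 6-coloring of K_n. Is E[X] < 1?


E[X] = C(568, 7) · 6^{1 − 21} = 3646611956239704 · 6^{−20} = 3646611956239704/3656158440062976.
As a reduced fraction: E[X] = 16882462760369/16926659444736 ≈ 0.997.
Is E[X] < 1? YES.
Since E[X] < 1, there exists a 6-coloring of K_{568} with no monochromatic K_7; hence R_6(7) > 568.

E[X] = 16882462760369/16926659444736 ≈ 0.997; E[X] < 1, so R_6(7) > 568.


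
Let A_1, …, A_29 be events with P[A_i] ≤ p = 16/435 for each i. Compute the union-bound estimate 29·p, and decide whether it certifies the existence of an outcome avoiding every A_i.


Union bound: P[∪_{i=1}^{29} A_i] ≤ Σ_i P[A_i] ≤ 29·p = 29·(16/435) = 16/15.
Numerically: 16/15 ≈ 1.06667.
Is 16/15 < 1? NO.
Since the bound 16/15 is ≥ 1, the union bound is uninformative here; it does NOT by itself certify existence.

29·p = 16/15 ≈ 1.06667; existence NOT certified by the union bound.


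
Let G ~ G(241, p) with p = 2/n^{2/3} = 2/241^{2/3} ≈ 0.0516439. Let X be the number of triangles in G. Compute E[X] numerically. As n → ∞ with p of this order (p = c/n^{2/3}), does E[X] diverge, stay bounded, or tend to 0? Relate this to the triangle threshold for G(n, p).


Number of potential triangles: C(241, 3) = 2303960.
Each occurs with probability p³ ≈ (0.0516439)³ ≈ 1.37738675e-04.
By linearity: E[X] = C(241, 3)·p³ ≈ 2303960 · 1.37738675e-04 ≈ 317.344398.
Since α = 2/3 < 1, p = c/n^{2/3} ≫ 1/n is above the triangle threshold p ~ 1/n. Asymptotically E[X] ~ (c³/6)·n^{3(1−α)} = (2³/6)·n^{1} → ∞; triangles are abundant w.h.p.

E[X] ≈ 317.344398; in regime p = Θ(1/n^{2/3}) E[X] diverges (above the triangle threshold p ~ 1/n).


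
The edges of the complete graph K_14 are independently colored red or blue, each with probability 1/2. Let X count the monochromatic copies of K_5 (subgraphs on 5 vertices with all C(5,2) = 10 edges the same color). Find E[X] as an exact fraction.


Let X = Σ_S X_S over the C(14, 5) = 2002 subsets S of size 5, where X_S = 1 if the K_5 on S is monochromatic.
For a fixed S, the K_5 on S has C(5, 2) = 10 edges. P[all 10 edges red] = (1/2)^10, and likewise for blue, so P[monochromatic] = 2·(1/2)^10 = 2^{1 − 10} = 1/512.
By linearity: E[X] = C(14, 5) · 2^{1 − 10} = 2002 · 1/512 = 1001/256.
Numerically: E[X] ≈ 3.910.

E[X] = C(14,5)·2^(1−C(5,2)) = 1001/256 ≈ 3.910.


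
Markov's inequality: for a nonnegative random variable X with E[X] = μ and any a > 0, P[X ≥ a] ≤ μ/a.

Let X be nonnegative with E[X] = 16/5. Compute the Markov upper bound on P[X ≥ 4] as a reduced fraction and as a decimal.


μ = E[X] = 16/5, a = 4.
Markov: P[X ≥ 4] ≤ μ/a = (16/5)/4 = 4/5.
Numerically: ≈ 0.800.
(Since a = 4 > μ = 3.200, the bound 4/5 is < 1 and informative.)

P[X ≥ 4] ≤ 4/5 ≈ 0.800.


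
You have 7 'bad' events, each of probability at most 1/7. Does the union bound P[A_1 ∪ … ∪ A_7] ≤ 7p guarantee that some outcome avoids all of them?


Union bound: P[∪_{i=1}^{7} A_i] ≤ Σ_i P[A_i] ≤ 7·p = 7·(1/7) = 1.
Numerically: 1 ≈ 1.0000.
Is 1 < 1? NO.
Since the bound 1 is ≥ 1, the union bound is uninformative here; it does NOT by itself certify existence.

7·p = 1 ≈ 1.0000; existence NOT certified by the union bound.


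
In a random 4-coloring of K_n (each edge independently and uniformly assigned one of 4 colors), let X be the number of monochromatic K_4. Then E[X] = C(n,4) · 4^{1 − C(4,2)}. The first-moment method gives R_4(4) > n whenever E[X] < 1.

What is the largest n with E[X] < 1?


We need C(n, 4) · 4^{1 − 6} < 1, i.e. C(n, 4) < 4^{6 − 1} = 1024.
Check values of n near the boundary:
  n = 13: C(13, 4) = 715; 715 < 1024? YES
  n = 14: C(14, 4) = 1001; 1001 < 1024? YES
  n = 15: C(15, 4) = 1365; 1365 < 1024? NO
  n = 16: C(16, 4) = 1820; 1820 < 1024? NO
  n = 17: C(17, 4) = 2380; 2380 < 1024? NO
The largest n with C(n, 4) < 1024 is n = 14 (where E[X] = 1001/1024 ≈ 0.9775). Hence R_4(4) > 14, i.e. R_4(4) ≥ 15.

Largest n = 14; hence R_4(4) > 14.


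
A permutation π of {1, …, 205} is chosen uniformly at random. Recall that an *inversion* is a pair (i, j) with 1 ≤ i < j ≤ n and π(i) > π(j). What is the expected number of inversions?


Write X = Σ X_I over the C(205, 2) = 20910 pairs i < j, with X_I the indicator of one inversion.
There are 20910 indicators.
For each fixed pair i < j, the values π(i) and π(j) are two distinct elements of {1, …, 205} in uniformly random order; by symmetry P[π(i) > π(j)] = 1/2.
By linearity: E[X] = 20910 · (1/2) = C(205, 2) · (1/2) = 20910/2 = 10455 ≈ 10455.0000.

E[X] = 10455 = 10455.0000.


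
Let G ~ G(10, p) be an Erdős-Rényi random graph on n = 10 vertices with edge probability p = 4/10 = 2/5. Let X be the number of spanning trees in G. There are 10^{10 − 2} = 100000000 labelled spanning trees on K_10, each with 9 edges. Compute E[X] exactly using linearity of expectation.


K_10 has 10^{10 − 2} = 100000000 labelled spanning trees.
For each such spanning tree H, let X_H = 1 if all 9 edges of H are present in G. Then P[X_H = 1] = p^{9} = (2/5)^{9} = 512/1953125.
Summing the indicators: E[X] = Σ_H E[X_H] = 100000000 · p^{9} = 100000000 · 512/1953125 = 131072/5.
Numerically: E[X] ≈ 26214.

E[X] = 100000000 · (2/5)^{9} = 131072/5 ≈ 26214.


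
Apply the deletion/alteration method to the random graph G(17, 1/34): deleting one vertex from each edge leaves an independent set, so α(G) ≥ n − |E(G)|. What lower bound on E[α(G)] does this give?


E[|E(G)|] = C(17, 2)·p = 136 · (1/34) = 4.
E[α(G)] ≥ n − E[|E(G)|] = 17 − 4 = 13.
Numerically: ≈ 13.00000.
(This is only a lower bound; the true E[α(G)] may be larger.)

E[α(G)] ≥ 13 ≈ 13.00000.


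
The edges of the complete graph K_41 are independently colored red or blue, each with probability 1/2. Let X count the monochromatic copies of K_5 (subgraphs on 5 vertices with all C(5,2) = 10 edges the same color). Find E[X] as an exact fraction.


Let X = Σ_S X_S over the C(41, 5) = 749398 subsets S of size 5, where X_S = 1 if the K_5 on S is monochromatic.
For a fixed S, the K_5 on S has C(5, 2) = 10 edges. P[all 10 edges red] = (1/2)^10, and likewise for blue, so P[monochromatic] = 2·(1/2)^10 = 2^{1 − 10} = 1/512.
Summing: E[X] = C(41, 5) · 2^{1 − 10} = 749398 · 1/512 = 374699/256.
Numerically: E[X] ≈ 1463.6680.

E[X] = C(41,5)·2^(1−C(5,2)) = 374699/256 ≈ 1463.6680.


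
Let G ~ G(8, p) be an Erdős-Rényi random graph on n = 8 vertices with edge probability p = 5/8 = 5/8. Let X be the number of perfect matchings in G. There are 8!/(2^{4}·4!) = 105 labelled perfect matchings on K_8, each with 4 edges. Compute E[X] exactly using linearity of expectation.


K_8 has 8!/(2^{4}·4!) = 105 labelled perfect matchings.
For each such perfect matching H, let X_H = 1 if all 4 edges of H are present in G. Then P[X_H = 1] = p^{4} = (5/8)^{4} = 625/4096.
Summing the indicators: E[X] = Σ_H E[X_H] = 105 · p^{4} = 105 · 625/4096 = 65625/4096.
Numerically: E[X] ≈ 16.

E[X] = 105 · (5/8)^{4} = 65625/4096 ≈ 16.


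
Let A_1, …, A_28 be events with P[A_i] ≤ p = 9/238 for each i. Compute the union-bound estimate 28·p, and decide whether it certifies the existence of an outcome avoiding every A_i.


Union bound: P[∪_{i=1}^{28} A_i] ≤ Σ_i P[A_i] ≤ 28·p = 28·(9/238) = 18/17.
Numerically: 18/17 ≈ 1.058824.
Is 18/17 < 1? NO.
Since the bound 18/17 is ≥ 1, the union bound is uninformative here; it does NOT by itself certify existence.

28·p = 18/17 ≈ 1.058824; existence NOT certified by the union bound.


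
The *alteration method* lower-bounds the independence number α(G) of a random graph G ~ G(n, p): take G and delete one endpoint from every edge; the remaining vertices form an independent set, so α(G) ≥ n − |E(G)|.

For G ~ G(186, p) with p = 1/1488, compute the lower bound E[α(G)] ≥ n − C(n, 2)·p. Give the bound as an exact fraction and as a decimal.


E[|E(G)|] = C(186, 2)·p = 17205 · (1/1488) = 185/16.
E[α(G)] ≥ n − E[|E(G)|] = 186 − 185/16 = 2791/16.
Numerically: ≈ 174.438.
(This is only a lower bound; the true E[α(G)] may be larger.)

E[α(G)] ≥ 2791/16 ≈ 174.438.


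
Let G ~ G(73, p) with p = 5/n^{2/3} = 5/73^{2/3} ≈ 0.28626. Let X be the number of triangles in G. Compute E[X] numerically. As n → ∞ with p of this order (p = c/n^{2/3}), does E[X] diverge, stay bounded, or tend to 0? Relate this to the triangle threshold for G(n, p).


Number of potential triangles: C(73, 3) = 62196.
Each occurs with probability p³ ≈ (0.28626)³ ≈ 2.3456558e-02.
By linearity: E[X] = C(73, 3)·p³ ≈ 62196 · 2.3456558e-02 ≈ 1458.90411.
Since α = 2/3 < 1, p = c/n^{2/3} ≫ 1/n is above the triangle threshold p ~ 1/n. Asymptotically E[X] ~ (c³/6)·n^{3(1−α)} = (5³/6)·n^{1} → ∞; triangles are abundant w.h.p.

E[X] ≈ 1458.90411; in regime p = Θ(1/n^{2/3}) E[X] diverges (above the triangle threshold p ~ 1/n).


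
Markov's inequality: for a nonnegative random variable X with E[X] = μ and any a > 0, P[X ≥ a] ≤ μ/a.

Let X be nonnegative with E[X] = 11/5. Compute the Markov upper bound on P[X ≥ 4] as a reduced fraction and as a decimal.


μ = E[X] = 11/5, a = 4.
Markov: P[X ≥ 4] ≤ μ/a = (11/5)/4 = 11/20.
Numerically: ≈ 0.5500.
(Since a = 4 > μ = 2.2000, the bound 11/20 is < 1 and informative.)

P[X ≥ 4] ≤ 11/20 ≈ 0.5500.


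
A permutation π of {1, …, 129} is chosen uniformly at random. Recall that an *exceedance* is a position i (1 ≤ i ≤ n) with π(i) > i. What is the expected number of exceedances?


Write X = Σ_{i=1}^{129} X_i, where X_i = 1_{π(i) > i}.
For each fixed i, π(i) is uniform over {1, …, 129} (marginal of a uniform permutation), so P[π(i) > i] = (n − i)/n. Summing: Σ_{i=1}^{129} (n − i)/n = (0 + 1 + … + 128)/129 = 129(129 − 1)/(2·129) = (129 − 1)/2.
Hence E[X] = Σ_{i=1}^{129} (129 − i)/129 = 64 ≈ 64.000.

E[X] = 64 = 64.000.


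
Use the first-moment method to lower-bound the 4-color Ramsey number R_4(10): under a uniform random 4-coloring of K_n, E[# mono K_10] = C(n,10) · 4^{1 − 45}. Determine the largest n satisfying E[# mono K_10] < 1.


We need C(n, 10) · 4^{1 − 45} < 1, i.e. C(n, 10) < 4^{45 − 1} = 309485009821345068724781056.
Check values of n near the boundary:
  n = 2019: C(2019, 10) = 303322949179835278009229628; 303322949179835278009229628 < 309485009821345068724781056? YES
  n = 2020: C(2020, 10) = 304832018578739931133653656; 304832018578739931133653656 < 309485009821345068724781056? YES
  n = 2021: C(2021, 10) = 306347841644770462864800616; 306347841644770462864800616 < 309485009821345068724781056? YES
  n = 2022: C(2022, 10) = 307870445231474093395937796; 307870445231474093395937796 < 309485009821345068724781056? YES
  n = 2023: C(2023, 10) = 309399856285778485315440716; 309399856285778485315440716 < 309485009821345068724781056? YES
  n = 2024: C(2024, 10) = 310936101848269937576192656; 310936101848269937576192656 < 309485009821345068724781056? NO
  n = 2025: C(2025, 10) = 312479209053472269772600560; 312479209053472269772600560 < 309485009821345068724781056? NO
The largest n with C(n, 10) < 309485009821345068724781056 is n = 2023 (where E[X] = 77349964071444621328860179/77371252455336267181195264 ≈ 1.000). Hence R_4(10) > 2023, i.e. R_4(10) ≥ 2024.

Largest n = 2023; hence R_4(10) > 2023.


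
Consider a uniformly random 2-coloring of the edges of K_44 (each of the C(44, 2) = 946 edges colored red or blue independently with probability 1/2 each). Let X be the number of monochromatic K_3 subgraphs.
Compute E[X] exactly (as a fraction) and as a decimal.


Let X = Σ_S X_S over the C(44, 3) = 13244 subsets S of size 3, where X_S = 1 if the K_3 on S is monochromatic.
For a fixed S, the K_3 on S has C(3, 2) = 3 edges. P[all 3 edges red] = (1/2)^3, and likewise for blue, so P[monochromatic] = 2·(1/2)^3 = 2^{1 − 3} = 1/4.
By linearity of expectation: E[X] = C(44, 3) · 2^{1 − 3} = 13244 · 1/4 = 3311.
Numerically: E[X] ≈ 3311.000.

E[X] = C(44,3)·2^(1−C(3,2)) = 3311 ≈ 3311.000.


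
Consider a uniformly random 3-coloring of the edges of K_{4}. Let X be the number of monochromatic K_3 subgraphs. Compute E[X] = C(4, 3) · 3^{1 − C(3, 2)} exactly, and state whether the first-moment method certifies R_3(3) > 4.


E[X] = C(4, 3) · 3^{1 − 3} = 4 · 3^{−2} = 4/9.
As a reduced fraction: E[X] = 4/9 ≈ 0.4444.
Is E[X] < 1? YES.
Since E[X] < 1, there exists a 3-coloring of K_{4} with no monochromatic K_3; hence R_3(3) > 4.

E[X] = 4/9 ≈ 0.4444; E[X] < 1, so R_3(3) > 4.


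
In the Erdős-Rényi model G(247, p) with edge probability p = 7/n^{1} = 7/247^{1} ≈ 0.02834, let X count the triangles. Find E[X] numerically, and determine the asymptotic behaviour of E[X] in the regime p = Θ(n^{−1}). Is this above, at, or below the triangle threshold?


Number of potential triangles: C(247, 3) = 2481115.
Each occurs with probability p³ ≈ (0.02834)³ ≈ 2.276162e-05.
By linearity: E[X] = C(247, 3)·p³ ≈ 2481115 · 2.276162e-05 ≈ 56.4742.
Here α = 1, so p = 7/n is exactly at the triangle threshold p ~ 1/n. Asymptotically E[X] → c³/6 = 7³/6 = 343/6 ≈ 57.1667, a bounded constant. In this regime the triangle count is asymptotically Poisson(c³/6).

E[X] ≈ 56.4742; in regime p = Θ(1/n^{1}) E[X] stays bounded (at the triangle threshold p ~ 1/n).


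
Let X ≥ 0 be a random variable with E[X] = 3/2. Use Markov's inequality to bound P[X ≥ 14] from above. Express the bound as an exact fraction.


μ = E[X] = 3/2, a = 14.
Markov: P[X ≥ 14] ≤ μ/a = (3/2)/14 = 3/28.
Numerically: ≈ 0.107143.
(Since a = 14 > μ = 1.500000, the bound 3/28 is < 1 and informative.)

P[X ≥ 14] ≤ 3/28 ≈ 0.107143.


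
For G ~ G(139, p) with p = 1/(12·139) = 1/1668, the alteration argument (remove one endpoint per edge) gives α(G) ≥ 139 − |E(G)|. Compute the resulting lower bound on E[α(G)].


E[|E(G)|] = C(139, 2)·p = 9591 · (1/1668) = 23/4.
E[α(G)] ≥ n − E[|E(G)|] = 139 − 23/4 = 533/4.
Numerically: ≈ 133.250000.
(This is only a lower bound; the true E[α(G)] may be larger.)

E[α(G)] ≥ 533/4 ≈ 133.250000.


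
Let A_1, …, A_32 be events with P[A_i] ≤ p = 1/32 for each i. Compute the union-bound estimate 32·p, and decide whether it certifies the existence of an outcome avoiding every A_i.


Union bound: P[∪_{i=1}^{32} A_i] ≤ Σ_i P[A_i] ≤ 32·p = 32·(1/32) = 1.
Numerically: 1 ≈ 1.000.
Is 1 < 1? NO.
Since the bound 1 is ≥ 1, the union bound is uninformative here; it does NOT by itself certify existence.

32·p = 1 ≈ 1.000; existence NOT certified by the union bound.


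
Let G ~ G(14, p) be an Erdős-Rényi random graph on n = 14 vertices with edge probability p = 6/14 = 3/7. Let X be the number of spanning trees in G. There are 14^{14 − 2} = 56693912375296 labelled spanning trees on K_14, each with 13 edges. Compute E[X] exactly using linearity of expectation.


K_14 has 14^{14 − 2} = 56693912375296 labelled spanning trees.
For each such spanning tree H, let X_H = 1 if all 13 edges of H are present in G. Then P[X_H = 1] = p^{13} = (3/7)^{13} = 1594323/96889010407.
Summing the indicators: E[X] = Σ_H E[X_H] = 56693912375296 · p^{13} = 56693912375296 · 1594323/96889010407 = 6530347008/7.
Numerically: E[X] ≈ 9.33e+08.

E[X] = 56693912375296 · (3/7)^{13} = 6530347008/7 ≈ 9.33e+08.


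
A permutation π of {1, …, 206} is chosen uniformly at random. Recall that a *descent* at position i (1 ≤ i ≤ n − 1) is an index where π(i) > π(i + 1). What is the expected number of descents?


Write X = Σ X_I over i = 1, …, 205, with X_I the indicator of one descent.
There are 205 indicators.
For each fixed i, the pair (π(i), π(i+1)) is a uniformly random ordered pair of distinct values from {1, …, 206}; by symmetry P[π(i) > π(i+1)] = 1/2.
By linearity: E[X] = 205 · (1/2) = (206 − 1) · (1/2) = 205/2 ≈ 102.500.

E[X] = 205/2 = 102.500.


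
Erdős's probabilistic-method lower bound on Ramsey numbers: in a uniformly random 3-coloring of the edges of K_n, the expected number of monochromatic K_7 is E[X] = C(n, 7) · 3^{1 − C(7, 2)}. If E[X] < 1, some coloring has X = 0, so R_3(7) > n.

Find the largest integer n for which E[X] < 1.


We need C(n, 7) · 3^{1 − 21} < 1, i.e. C(n, 7) < 3^{21 − 1} = 3486784401.
Check values of n near the boundary:
  n = 75: C(75, 7) = 1984829850; 1984829850 < 3486784401? YES
  n = 76: C(76, 7) = 2186189400; 2186189400 < 3486784401? YES
  n = 77: C(77, 7) = 2404808340; 2404808340 < 3486784401? YES
  n = 78: C(78, 7) = 2641902120; 2641902120 < 3486784401? YES
  n = 79: C(79, 7) = 2898753715; 2898753715 < 3486784401? YES
  n = 80: C(80, 7) = 3176716400; 3176716400 < 3486784401? YES
  n = 81: C(81, 7) = 3477216600; 3477216600 < 3486784401? YES
  n = 82: C(82, 7) = 3801756816; 3801756816 < 3486784401? NO
  n = 83: C(83, 7) = 4151918628; 4151918628 < 3486784401? NO
  n = 84: C(84, 7) = 4529365776; 4529365776 < 3486784401? NO
The largest n with C(n, 7) < 3486784401 is n = 81 (where E[X] = 42928600/43046721 ≈ 0.997). Hence R_3(7) > 81, i.e. R_3(7) ≥ 82.

Largest n = 81; hence R_3(7) > 81.


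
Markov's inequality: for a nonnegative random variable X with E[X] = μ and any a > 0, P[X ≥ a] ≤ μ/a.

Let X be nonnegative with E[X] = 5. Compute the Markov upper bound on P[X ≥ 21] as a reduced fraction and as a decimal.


μ = E[X] = 5, a = 21.
Markov: P[X ≥ 21] ≤ μ/a = (5)/21 = 5/21.
Numerically: ≈ 0.23810.
(Since a = 21 > μ = 5.00000, the bound 5/21 is < 1 and informative.)

P[X ≥ 21] ≤ 5/21 ≈ 0.23810.


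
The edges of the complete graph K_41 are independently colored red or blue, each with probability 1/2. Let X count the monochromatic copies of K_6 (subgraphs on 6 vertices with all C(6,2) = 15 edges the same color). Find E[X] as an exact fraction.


Let X = Σ_S X_S over the C(41, 6) = 4496388 subsets S of size 6, where X_S = 1 if the K_6 on S is monochromatic.
For a fixed S, the K_6 on S has C(6, 2) = 15 edges. P[all 15 edges red] = (1/2)^15, and likewise for blue, so P[monochromatic] = 2·(1/2)^15 = 2^{1 − 15} = 1/16384.
Summing: E[X] = C(41, 6) · 2^{1 − 15} = 4496388 · 1/16384 = 1124097/4096.
Numerically: E[X] ≈ 274.43774.

E[X] = C(41,6)·2^(1−C(6,2)) = 1124097/4096 ≈ 274.43774.


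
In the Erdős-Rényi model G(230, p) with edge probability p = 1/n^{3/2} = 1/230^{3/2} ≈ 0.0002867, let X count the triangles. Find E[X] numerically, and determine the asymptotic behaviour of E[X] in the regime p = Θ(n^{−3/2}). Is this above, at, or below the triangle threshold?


Number of potential triangles: C(230, 3) = 2001460.
Each occurs with probability p³ ≈ (0.0002867)³ ≈ 2.356268e-11.
By linearity: E[X] = C(230, 3)·p³ ≈ 2001460 · 2.356268e-11 ≈ 0.0000.
Since α = 3/2 > 1, p = c/n^{3/2} = o(1/n) is below the triangle threshold p ~ 1/n. Asymptotically E[X] ~ (c³/6)·n^{3(1−α)} = (1³/6)·n^{-1.5} → 0, so by Markov's inequality G has no triangles w.h.p.

E[X] ≈ 0.0000; in regime p = Θ(1/n^{3/2}) E[X] tends to 0 (below the triangle threshold p ~ 1/n).


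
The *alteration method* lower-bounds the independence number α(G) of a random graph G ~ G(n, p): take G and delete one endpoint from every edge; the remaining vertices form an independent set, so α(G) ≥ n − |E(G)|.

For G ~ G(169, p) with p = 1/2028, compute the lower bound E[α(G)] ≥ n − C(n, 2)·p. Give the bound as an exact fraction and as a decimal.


E[|E(G)|] = C(169, 2)·p = 14196 · (1/2028) = 7.
E[α(G)] ≥ n − E[|E(G)|] = 169 − 7 = 162.
Numerically: ≈ 162.000.
(This is only a lower bound; the true E[α(G)] may be larger.)

E[α(G)] ≥ 162 ≈ 162.000.


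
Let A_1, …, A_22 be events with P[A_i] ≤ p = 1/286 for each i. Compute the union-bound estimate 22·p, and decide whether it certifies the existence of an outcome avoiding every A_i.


Union bound: P[∪_{i=1}^{22} A_i] ≤ Σ_i P[A_i] ≤ 22·p = 22·(1/286) = 1/13.
Numerically: 1/13 ≈ 0.0769.
Is 1/13 < 1? YES.
Since P[∪ A_i] ≤ 1/13 < 1, the complement has P[∩ A_i^c] ≥ 1 − 1/13 = 12/13 > 0, so some outcome avoids every A_i.

22·p = 1/13 ≈ 0.0769; existence CERTIFIED by the union bound.


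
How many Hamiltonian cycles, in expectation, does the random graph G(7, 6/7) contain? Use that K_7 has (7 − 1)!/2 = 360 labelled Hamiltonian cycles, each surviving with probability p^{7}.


K_7 has (7 − 1)!/2 = 360 labelled Hamiltonian cycles.
For each such Hamiltonian cycle H, let X_H = 1 if all 7 edges of H are present in G. Then P[X_H = 1] = p^{7} = (6/7)^{7} = 279936/823543.
Summing the indicators: E[X] = Σ_H E[X_H] = 360 · p^{7} = 360 · 279936/823543 = 100776960/823543.
Numerically: E[X] ≈ 122.37.

E[X] = 360 · (6/7)^{7} = 100776960/823543 ≈ 122.37.


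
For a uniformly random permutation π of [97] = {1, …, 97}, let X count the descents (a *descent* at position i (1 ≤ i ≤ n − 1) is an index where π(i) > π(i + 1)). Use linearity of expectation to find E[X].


Write X = Σ X_I over i = 1, …, 96, with X_I the indicator of one descent.
There are 96 indicators.
For each fixed i, the pair (π(i), π(i+1)) is a uniformly random ordered pair of distinct values from {1, …, 97}; by symmetry P[π(i) > π(i+1)] = 1/2.
By linearity: E[X] = 96 · (1/2) = (97 − 1) · (1/2) = 48 ≈ 48.00000.

E[X] = 48 = 48.00000.


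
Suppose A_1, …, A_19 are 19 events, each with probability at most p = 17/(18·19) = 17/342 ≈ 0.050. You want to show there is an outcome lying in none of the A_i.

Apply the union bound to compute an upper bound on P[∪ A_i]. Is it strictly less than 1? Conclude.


Union bound: P[∪_{i=1}^{19} A_i] ≤ Σ_i P[A_i] ≤ 19·p = 19·(17/342) = 17/18.
Numerically: 17/18 ≈ 0.944.
Is 17/18 < 1? YES.
Since P[∪ A_i] ≤ 17/18 < 1, the complement has P[∩ A_i^c] ≥ 1 − 17/18 = 1/18 > 0, so some outcome avoids every A_i.

19·p = 17/18 ≈ 0.944; existence CERTIFIED by the union bound.


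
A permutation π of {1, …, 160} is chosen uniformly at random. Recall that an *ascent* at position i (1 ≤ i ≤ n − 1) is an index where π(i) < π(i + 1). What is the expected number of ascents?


Write X = Σ X_I over i = 1, …, 159, with X_I the indicator of one ascent.
There are 159 indicators.
For each fixed i, the pair (π(i), π(i+1)) is a uniformly random ordered pair of distinct values from {1, …, 160}; by symmetry P[π(i) < π(i+1)] = 1/2.
By linearity: E[X] = 159 · (1/2) = (160 − 1) · (1/2) = 159/2 ≈ 79.5000.

E[X] = 159/2 = 79.5000.


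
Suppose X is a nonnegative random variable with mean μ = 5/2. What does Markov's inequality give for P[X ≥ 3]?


μ = E[X] = 5/2, a = 3.
Markov: P[X ≥ 3] ≤ μ/a = (5/2)/3 = 5/6.
Numerically: ≈ 0.833.
(Since a = 3 > μ = 2.500, the bound 5/6 is < 1 and informative.)

P[X ≥ 3] ≤ 5/6 ≈ 0.833.


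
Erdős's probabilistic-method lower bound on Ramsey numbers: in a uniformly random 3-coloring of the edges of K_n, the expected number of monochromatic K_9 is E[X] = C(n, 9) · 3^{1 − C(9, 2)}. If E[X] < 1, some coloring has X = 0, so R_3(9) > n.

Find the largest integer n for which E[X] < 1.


We need C(n, 9) · 3^{1 − 36} < 1, i.e. C(n, 9) < 3^{36 − 1} = 50031545098999707.
Check values of n near the boundary:
  n = 296: C(296, 9) = 42513789098994080; 42513789098994080 < 50031545098999707? YES
  n = 297: C(297, 9) = 43842345008337645; 43842345008337645 < 50031545098999707? YES
  n = 298: C(298, 9) = 45207677551849890; 45207677551849890 < 50031545098999707? YES
  n = 299: C(299, 9) = 46610674441390059; 46610674441390059 < 50031545098999707? YES
  n = 300: C(300, 9) = 48052241692154700; 48052241692154700 < 50031545098999707? YES
  n = 301: C(301, 9) = 49533303936090975; 49533303936090975 < 50031545098999707? YES
  n = 302: C(302, 9) = 51054804739588650; 51054804739588650 < 50031545098999707? NO
The largest n with C(n, 9) < 50031545098999707 is n = 301 (where E[X] = 16511101312030325/16677181699666569 ≈ 0.9900). Hence R_3(9) > 301, i.e. R_3(9) ≥ 302.

Largest n = 301; hence R_3(9) > 301.


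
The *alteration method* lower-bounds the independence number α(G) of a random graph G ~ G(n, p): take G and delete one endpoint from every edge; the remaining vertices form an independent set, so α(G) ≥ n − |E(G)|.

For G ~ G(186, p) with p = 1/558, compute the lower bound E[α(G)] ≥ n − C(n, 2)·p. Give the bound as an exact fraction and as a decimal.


E[|E(G)|] = C(186, 2)·p = 17205 · (1/558) = 185/6.
E[α(G)] ≥ n − E[|E(G)|] = 186 − 185/6 = 931/6.
Numerically: ≈ 155.1667.
(This is only a lower bound; the true E[α(G)] may be larger.)

E[α(G)] ≥ 931/6 ≈ 155.1667.
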